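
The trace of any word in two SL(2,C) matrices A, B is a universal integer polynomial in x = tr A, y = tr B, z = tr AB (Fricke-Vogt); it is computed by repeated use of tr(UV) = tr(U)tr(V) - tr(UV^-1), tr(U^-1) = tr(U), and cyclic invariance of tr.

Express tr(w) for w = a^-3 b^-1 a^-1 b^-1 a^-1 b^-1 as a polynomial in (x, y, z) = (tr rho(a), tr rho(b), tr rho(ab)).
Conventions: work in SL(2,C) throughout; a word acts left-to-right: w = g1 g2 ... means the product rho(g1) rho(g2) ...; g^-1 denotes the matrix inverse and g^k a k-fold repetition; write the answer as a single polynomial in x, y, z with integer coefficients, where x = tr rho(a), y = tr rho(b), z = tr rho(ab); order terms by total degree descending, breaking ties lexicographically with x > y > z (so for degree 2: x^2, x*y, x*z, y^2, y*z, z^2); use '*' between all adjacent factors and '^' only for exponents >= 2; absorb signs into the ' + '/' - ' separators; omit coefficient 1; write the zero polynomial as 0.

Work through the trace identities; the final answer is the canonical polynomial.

trace(b^-1) = trace(b) = y
trace(b^-1 a) = trace(a)*trace(b) - trace(a b)   [inverse elimination on b] = x*y - z
trace(b^-1 a^-1) = trace(b^-1)*trace(a) - trace(b^-1 a)   [inverse elimination on a] = z
reduce: trace(a^-2 b^-1) = trace(b^-1 a^-1)*trace(a) - trace(b^-1)   [inverse elimination on a] = x*z - y
reduce: trace(a^-2 b^-1 a^-1) = trace(a^-2 b^-1)*trace(a) - trace(a^-2 b^-1 a)   [inverse elimination on a] = x^2*z - x*y - z
trace(a^-2) = trace(a^-1)*trace(a) - trace(1)   [inverse elimination on a] = x^2 - 2
trace(a b a b) = trace(b a)*trace(b a) - trace(1)   [split at a repeated b] = z^2 - 2
trace(b^-1 a b a) = trace(a b a)*trace(b) - trace(a b a b)   [inverse elimination on b] = x*y*z - y^2 - z^2 + 2
trace(b^-1 a b a^-1) = trace(b^-1 a b)*trace(a) - trace(b^-1 a b a)   [inverse elimination on a] = -x*y*z + x^2 + y^2 + z^2 - 2
trace(b a^-2 b^-1 a) = trace(b^-1 a b a^-1)*trace(a) - trace(b^-1 a b)   [inverse elimination on a] = -x^2*y*z + x^3 + x*y^2 + x*z^2 - 3*x
trace(a^-2 b^-1 a^-1 b) = trace(b a^-2 b^-1)*trace(a) - trace(b a^-2 b^-1 a)   [inverse elimination on a] = x^2*y*z - x*y^2 - x*z^2 + x
so trace(a^-1 b^-1 a^-1 b^-1 a^-1) = trace(a^-2 b^-1 a^-1)*trace(b) - trace(a^-2 b^-1 a^-1 b)   [inverse elimination on b] = x*z^2 - y*z - x
trace(a^-1 b a^-1) = trace(a^-1 b)*trace(a) - trace(a^-1 b a)   [inverse elimination on a] = x^2*y - x*z - y
trace(b^2 a) = trace(b)*trace(a b) - trace(a)   [square of b] = y*z - x
trace(b^2) = trace(b)*trace(b) - trace(1)   [square of b] = y^2 - 2
reduce: trace(a b^2 a) = trace(a)*trace(b^2 a) - trace(b^2)   [square of a] = x*y*z - x^2 - y^2 + 2
trace(a b^2 a b) = trace(b)*trace(a b a b) - trace(a b a)   [square of b] = y*z^2 - x*z - y
trace(b a b^-1 a b) = trace(a b^2 a)*trace(b) - trace(a b^2 a b)   [inverse elimination on b] = x*y^2*z - x^2*y - y^3 - y*z^2 + x*z + 3*y
trace(a b a b a b) = trace(b a b a)*trace(b a) - trace(a b)   [split at a repeated b] = z^3 - 3*z
trace(b a b^-1 a b a) = trace(a b a b a)*trace(b) - trace(a b a b a b)   [inverse elimination on b] = x*y*z^2 - y^2*z - z^3 - x*y + 3*z
reduce: trace(b^-1 a b a^-1 b a) = trace(b a b^-1 a b)*trace(a) - trace(b a b^-1 a b a)   [inverse elimination on a] = x^2*y^2*z - x^3*y - x*y^3 - 2*x*y*z^2 + x^2*z + y^2*z + z^3 + 4*x*y - 3*z
reduce: trace(b a^-1 b a^-1 b^-1 a) = trace(b^-1 a b a^-1 b)*trace(a) - trace(b^-1 a b a^-1 b a)   [inverse elimination on a] = -x^2*y^2*z + x^3*y + x*y^3 + 2*x*y*z^2 - x^2*z - y^2*z - z^3 - 3*x*y + 3*z
reduce: trace(a^-1 b^-1 a^-1 b a^-1 b) = trace(b a^-1 b a^-1 b^-1)*trace(a) - trace(b a^-1 b a^-1 b^-1 a)   [inverse elimination on a] = x^2*y^2*z - x*y^3 - 2*x*y*z^2 + y^2*z + z^3 + 2*x*y - 3*z
trace(a^-1 b^-1 a^-1 b^-1 a^-1 b) = trace(a^-1 b^-1 a^-1 b a^-1)*trace(b) - trace(a^-1 b^-1 a^-1 b a^-1 b)   [inverse elimination on b] = x*y*z^2 - y^2*z - z^3 - x*y + 3*z
trace(a^-1 b^-1 a^-1 b^-1 a^-1 b^-1) = trace(a^-1 b^-1 a^-1 b^-1 a^-1)*trace(b) - trace(a^-1 b^-1 a^-1 b^-1 a^-1 b)   [inverse elimination on b] = z^3 - 3*z
so trace(a^-1 b^-1 a^-1 b^-1 a^-1 b^-1 a^-1) = trace(a^-1 b^-1 a^-1 b^-1 a^-1 b^-1)*trace(a) - trace(a^-1 b^-1 a^-1 b^-1 a^-1 b^-1 a)   [inverse elimination on a] = x*z^3 - y*z^2 - 2*x*z + y
so trace(a^-3 b^-1 a^-1 b^-1 a^-1 b^-1) = trace(a^-1 b^-1 a^-1 b^-1 a^-1 b^-1 a^-1)*trace(a) - trace(a^-1 b^-1 a^-1 b^-1 a^-1 b^-1)   [inverse elimination on a] = x^2*z^3 - x*y*z^2 - 2*x^2*z - z^3 + x*y + 3*z

x^2*z^3 - x*y*z^2 - 2*x^2*z - z^3 + x*y + 3*z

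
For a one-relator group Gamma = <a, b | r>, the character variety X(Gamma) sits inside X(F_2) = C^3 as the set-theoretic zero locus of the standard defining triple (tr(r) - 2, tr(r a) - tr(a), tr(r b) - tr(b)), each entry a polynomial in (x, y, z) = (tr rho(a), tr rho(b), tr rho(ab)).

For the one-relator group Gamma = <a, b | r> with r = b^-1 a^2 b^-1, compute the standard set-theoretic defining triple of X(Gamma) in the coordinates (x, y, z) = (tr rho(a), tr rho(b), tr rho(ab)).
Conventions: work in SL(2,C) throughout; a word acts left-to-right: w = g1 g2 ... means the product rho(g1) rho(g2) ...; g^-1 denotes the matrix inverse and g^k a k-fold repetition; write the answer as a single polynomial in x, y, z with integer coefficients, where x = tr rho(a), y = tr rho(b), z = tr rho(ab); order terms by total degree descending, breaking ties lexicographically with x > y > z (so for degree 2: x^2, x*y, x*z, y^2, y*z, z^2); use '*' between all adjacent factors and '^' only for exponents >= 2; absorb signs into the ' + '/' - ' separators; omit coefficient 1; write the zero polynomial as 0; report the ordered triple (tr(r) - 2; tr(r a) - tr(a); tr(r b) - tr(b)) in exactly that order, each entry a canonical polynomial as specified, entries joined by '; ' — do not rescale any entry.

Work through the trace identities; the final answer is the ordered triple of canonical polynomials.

reduce: tr(a^2) = tr(a)*tr(a) - tr(1) = x^2 - 2
so tr(a^2 b) = tr(a)*tr(b a) - tr(b) = x*z - y
so tr(a^2 b^-1) = tr(a^2)*tr(b) - tr(a^2 b) = x^2*y - x*z - y
reduce: tr(b^-1 a^2 b^-1) = tr(a^2 b^-1)*tr(b) - tr(a^2) = x^2*y^2 - x*y*z - x^2 - y^2 + 2
reduce: tr(a^3) = tr(a)*tr(a^2) - tr(a) = x^3 - 3*x
so tr(a^3 b) = tr(a)*tr(a b a) - tr(a b) = x^2*z - x*y - z
tr(a^2 b^-1 a) = tr(a^3)*tr(b) - tr(a^3 b) = x^3*y - x^2*z - 2*x*y + z
reduce: tr(b a b a) = tr(a b)*tr(a b) - tr(1)   [split at repeated a] = z^2 - 2
tr(b a b) = tr(b)*tr(a b) - tr(a) = y*z - x
so tr(a b a^2 b) = tr(a)*tr(b a b a) - tr(b a b) = x*z^2 - y*z - x
tr(a^2 b^-1 a b) = tr(a b a^2)*tr(b) - tr(a b a^2 b) = x^2*y*z - x*y^2 - x*z^2 + x
reduce: tr(b^-1 a^2 b^-1 a) = tr(a^2 b^-1 a)*tr(b) - tr(a^2 b^-1 a b) = x^3*y^2 - 2*x^2*y*z - x*y^2 + x*z^2 + y*z - x
assemble the triple (tr(r) - 2; tr(r a) - x; tr(r b) - y)

x^2*y^2 - x*y*z - x^2 - y^2; x^3*y^2 - 2*x^2*y*z - x*y^2 + x*z^2 + y*z - 2*x; x^2*y - x*z - 2*y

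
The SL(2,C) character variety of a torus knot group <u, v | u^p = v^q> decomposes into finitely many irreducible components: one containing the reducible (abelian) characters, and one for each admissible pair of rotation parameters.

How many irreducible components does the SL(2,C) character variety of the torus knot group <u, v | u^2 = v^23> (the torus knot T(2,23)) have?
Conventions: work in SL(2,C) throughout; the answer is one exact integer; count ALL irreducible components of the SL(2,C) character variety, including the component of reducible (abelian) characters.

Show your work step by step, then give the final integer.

12

For T(2,23): irreducibility forces the central element u^2 = v^23 to one of +I, -I.
On an irreducible component, tr(u) is locked at 2*cos(pi*alpha/2) for some alpha in 1..1, and tr(v) at 2*cos(pi*beta/23) for some beta in 1..22.
The two central values (-1)^alpha I and (-1)^beta I must be the same matrix, so alpha and beta share a parity.
Counting: 1 odd alphas x 11 odd betas + 0 even alphas x 11 even betas = 11 + 0 = 11.
Total: 11 irreducible-character components + 1 reducible (abelian) component = 12.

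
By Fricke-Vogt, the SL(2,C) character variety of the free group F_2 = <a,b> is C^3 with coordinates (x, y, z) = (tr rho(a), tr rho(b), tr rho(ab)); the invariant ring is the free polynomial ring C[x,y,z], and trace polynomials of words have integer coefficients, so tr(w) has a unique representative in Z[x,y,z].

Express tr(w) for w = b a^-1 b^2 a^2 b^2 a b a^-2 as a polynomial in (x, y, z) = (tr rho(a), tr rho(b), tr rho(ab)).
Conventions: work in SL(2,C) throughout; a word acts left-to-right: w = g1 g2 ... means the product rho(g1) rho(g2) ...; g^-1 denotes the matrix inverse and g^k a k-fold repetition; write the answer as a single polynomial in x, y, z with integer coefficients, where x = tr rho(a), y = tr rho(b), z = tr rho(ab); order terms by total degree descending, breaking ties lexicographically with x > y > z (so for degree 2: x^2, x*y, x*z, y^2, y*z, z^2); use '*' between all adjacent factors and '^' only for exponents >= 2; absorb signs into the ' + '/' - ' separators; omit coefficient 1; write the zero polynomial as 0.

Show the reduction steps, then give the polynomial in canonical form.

x^4*y^4*z^2 - 2*x^5*y^3*z - x^3*y^5*z - 2*x^3*y^3*z^3 + x^6*y^2 + x^4*y^4 + 3*x^4*y^2*z^2 + x^2*y^4*z^2 + x^2*y^2*z^4 - x^5*y*z + 4*x^3*y^3*z - x^3*y*z^3 + x*y^5*z - 5*x^4*y^2 - 2*x^2*y^4 - 7*x^2*y^2*z^2 - y^4*z^2 + 7*x^3*y*z + 2*x*y*z^3 - x^4 + 5*x^2*y^2 - x^2*z^2 + 2*y^2*z^2 - 8*x*y*z + 4*x^2 + y^2 - 2

so trace(a b a b) = trace(b a) trace(b a) - trace(1)   [split at repeated b] = z^2 - 2
so trace(a b a) = trace(a) trace(b a) - trace(b) = x*z - y
trace(b a b a b) = trace(b) trace(a b a b) - trace(a b a) = y*z^2 - x*z - y
so trace(a b a b^3) = trace(b) trace(b a b a b) - trace(b a b a) = y^2*z^2 - x*y*z - y^2 - z^2 + 2
reduce: trace(a b^4 a b) = trace(b) trace(a b a b^3) - trace(a b a b^2) = y^3*z^2 - x*y^2*z - y^3 - 2*y*z^2 + x*z + 3*y
trace(a b^2) = trace(b) trace(a b) - trace(a) = y*z - x
reduce: trace(b^3 a) = trace(b) trace(a b^2) - trace(a b) = y^2*z - x*y - z
so trace(b^2) = trace(b) trace(b) - trace(1) = y^2 - 2
so trace(b^3) = trace(b) trace(b^2) - trace(b) = y^3 - 3*y
so trace(b a^2 b^2) = trace(a) trace(b^3 a) - trace(b^3) = x*y^2*z - x^2*y - y^3 - x*z + 3*y
so trace(a^2) = trace(a) trace(a) - trace(1) = x^2 - 2
trace(b a^2 b) = trace(b) trace(a^2 b) - trace(a^2) = x*y*z - x^2 - y^2 + 2
trace(a b^4 a) = trace(b) trace(b a^2 b^2) - trace(b a^2 b) = x*y^3*z - x^2*y^2 - y^4 - 2*x*y*z + x^2 + 4*y^2 - 2
trace(b^2 a b^4 a) = trace(b) trace(a b^4 a b) - trace(a b^4 a) = y^4*z^2 - 2*x*y^3*z + x^2*y^2 - 2*y^2*z^2 + 3*x*y*z - x^2 - y^2 + 2
reduce: trace(a b^4) = trace(b) trace(a b^3) - trace(a b^2) = y^3*z - x*y^2 - 2*y*z + x
reduce: trace(b a b^4) = trace(b) trace(a b^4) - trace(a b^3) = y^4*z - x*y^3 - 3*y^2*z + 2*x*y + z
trace(b^2 a b^4) = trace(b) trace(b a b^4) - trace(b a b^3) = y^5*z - x*y^4 - 4*y^3*z + 3*x*y^2 + 3*y*z - x
reduce: trace(b^2 a^2 b^2 a b^2) = trace(a) trace(b^2 a b^4 a) - trace(b^2 a b^4) = x*y^4*z^2 - 2*x^2*y^3*z - y^5*z + x^3*y^2 + x*y^4 - 2*x*y^2*z^2 + 3*x^2*y*z + 4*y^3*z - x^3 - 4*x*y^2 - 3*y*z + 3*x
reduce: trace(b a b a b a) = trace(a b a b) trace(a b) - trace(b a)   [split at repeated a] = z^3 - 3*z
reduce: trace(a^2 b a b a b) = trace(a) trace(b a b a b a) - trace(b a b a b) = x*z^3 - y*z^2 - 2*x*z + y
so trace(b a b a^2) = trace(a) trace(b a b a) - trace(b a b) = x*z^2 - y*z - x
trace(a^2 b a b a) = trace(a) trace(b a b a^2) - trace(b a b a) = x^2*z^2 - x*y*z - x^2 - z^2 + 2
so trace(a b a b^2 a^2 b) = trace(b) trace(a^2 b a b a b) - trace(a^2 b a b a) = x*y*z^3 - x^2*z^2 - y^2*z^2 - x*y*z + x^2 + y^2 + z^2 - 2
trace(a^2 b a) = trace(a) trace(a b a) - trace(a b) = x^2*z - x*y - z
reduce: trace(b a b^2 a^2) = trace(b) trace(a^2 b a b) - trace(a^2 b a) = x*y*z^2 - x^2*z - y^2*z + z
trace(a b a b^2 a^2) = trace(a) trace(b a b^2 a^2) - trace(b a b^2 a) = x^2*y*z^2 - x^3*z - x*y^2*z - y*z^2 + 2*x*z + y
trace(a b^2 a^2 b^2 a b) = trace(b) trace(a b a b^2 a^2 b) - trace(a b a b^2 a^2) = x*y^2*z^3 - 2*x^2*y*z^2 - y^3*z^2 + x^3*z + x^2*y + y^3 + 2*y*z^2 - 2*x*z - 3*y
reduce: trace(a^3) = trace(a) trace(a^2) - trace(a) = x^3 - 3*x
so trace(a b^2 a^2) = trace(b) trace(a^3 b) - trace(a^3) = x^2*y*z - x^3 - x*y^2 - y*z + 3*x
reduce: trace(b^2 a^2 b^2 a) = trace(b) trace(a b^2 a^2 b) - trace(a b^2 a^2) = x*y^2*z^2 - 2*x^2*y*z - y^3*z + x^3 + x*y^2 + 2*y*z - 3*x
trace(a b^2 a^2 b^2 a) = trace(a) trace(b^2 a^2 b^2 a) - trace(b^2 a^2 b^2) = x^2*y^2*z^2 - 2*x^3*y*z - 2*x*y^3*z + x^4 + 2*x^2*y^2 + y^4 + 4*x*y*z - 4*x^2 - 4*y^2 + 2
so trace(b^2 a^2 b^2 a b^2 a) = trace(b) trace(a b^2 a^2 b^2 a b) - trace(a b^2 a^2 b^2 a) = x*y^3*z^3 - 3*x^2*y^2*z^2 - y^4*z^2 + 3*x^3*y*z + 2*x*y^3*z - x^4 - x^2*y^2 + 2*y^2*z^2 - 6*x*y*z + 4*x^2 + y^2 - 2
so trace(b a^-1 b^2 a^2 b^2 a b) = trace(b^2 a^2 b^2 a b^2) trace(a) - trace(b^2 a^2 b^2 a b^2 a) = x^2*y^4*z^2 - 2*x^3*y^3*z - x*y^5*z - x*y^3*z^3 + x^4*y^2 + x^2*y^4 + x^2*y^2*z^2 + y^4*z^2 + 2*x*y^3*z - 3*x^2*y^2 - 2*y^2*z^2 + 3*x*y*z - x^2 - y^2 + 2
trace(b^2 a b a b a) = trace(b) trace(a b a b a b) - trace(a b a b a) = y*z^3 - x*z^2 - 2*y*z + x
trace(b a^2 b^2 a b a) = trace(a) trace(b^2 a b a b a) - trace(b^2 a b a b) = x*y*z^3 - x^2*z^2 - y^2*z^2 - x*y*z + x^2 + y^2 + z^2 - 2
trace(b^2 a^2 b^2 a b a b) = trace(b) trace(b a^2 b^2 a b a b) - trace(b a^2 b^2 a b a) = x*y^3*z^3 - 2*x^2*y^2*z^2 - y^4*z^2 + x^3*y*z - x*y*z^3 + x^2*y^2 + x^2*z^2 + y^4 + 3*y^2*z^2 - x*y*z - x^2 - 4*y^2 - z^2 + 2
so trace(b a b a b a b a) = trace(b a) trace(b a b a b a) - trace(b^-1 a^-1 b^-1 a^-1)   [split at repeated b] = z^4 - 4*z^2 + 2
so trace(a b a b a b a^2 b) = trace(a) trace(b a b a b a b a) - trace(b a b a b a b) = x*z^4 - y*z^3 - 3*x*z^2 + 2*y*z + x
so trace(a b a b a b a^2) = trace(a) trace(a b a b a b a) - trace(a b a b a b) = x^2*z^3 - x*y*z^2 - 2*x^2*z - z^3 + x*y + 3*z
trace(a^2 b^2 a b a b a b) = trace(b) trace(a b a b a b a^2 b) - trace(a b a b a b a^2) = x*y*z^4 - x^2*z^3 - y^2*z^3 - 2*x*y*z^2 + 2*x^2*z + 2*y^2*z + z^3 - 3*z
so trace(a^2 b^2 a b a b a) = trace(a) trace(b^2 a b a b a^2) - trace(b^2 a b a b a) = x^2*y*z^3 - x^3*z^2 - x*y^2*z^2 - x^2*y*z - y*z^3 + x^3 + x*y^2 + 2*x*z^2 + 2*y*z - 3*x
so trace(b^2 a^2 b^2 a b a b a) = trace(b) trace(a^2 b^2 a b a b a b) - trace(a^2 b^2 a b a b a) = x*y^2*z^4 - 2*x^2*y*z^3 - y^3*z^3 + x^3*z^2 - x*y^2*z^2 + 3*x^2*y*z + 2*y^3*z + 2*y*z^3 - x^3 - x*y^2 - 2*x*z^2 - 5*y*z + 3*x
trace(b a^-1 b^2 a^2 b^2 a b a) = trace(b^2 a^2 b^2 a b a b) trace(a) - trace(b^2 a^2 b^2 a b a b a) = x^2*y^3*z^3 - 2*x^3*y^2*z^2 - x*y^4*z^2 - x*y^2*z^4 + x^4*y*z + x^2*y*z^3 + y^3*z^3 + x^3*y^2 + x*y^4 + 4*x*y^2*z^2 - 4*x^2*y*z - 2*y^3*z - 2*y*z^3 - 3*x*y^2 + x*z^2 + 5*y*z - x
reduce: trace(b a^-1 b^2 a^2 b^2 a b a^-1) = trace(b a^-1 b^2 a^2 b^2 a b) trace(a) - trace(b a^-1 b^2 a^2 b^2 a b a) = x^3*y^4*z^2 - 2*x^4*y^3*z - x^2*y^5*z - 2*x^2*y^3*z^3 + x^5*y^2 + x^3*y^4 + 3*x^3*y^2*z^2 + 2*x*y^4*z^2 + x*y^2*z^4 - x^4*y*z + 2*x^2*y^3*z - x^2*y*z^3 - y^3*z^3 - 4*x^3*y^2 - x*y^4 - 6*x*y^2*z^2 + 7*x^2*y*z + 2*y^3*z + 2*y*z^3 - x^3 + 2*x*y^2 - x*z^2 - 5*y*z + 3*x
reduce: trace(b a^-1 b^2 a^2 b^2 a b a^-2) = trace(b a^-1 b^2 a^2 b^2 a b a^-1) trace(a) - trace(b a^-1 b^2 a^2 b^2 a b) = x^4*y^4*z^2 - 2*x^5*y^3*z - x^3*y^5*z - 2*x^3*y^3*z^3 + x^6*y^2 + x^4*y^4 + 3*x^4*y^2*z^2 + x^2*y^4*z^2 + x^2*y^2*z^4 - x^5*y*z + 4*x^3*y^3*z - x^3*y*z^3 + x*y^5*z - 5*x^4*y^2 - 2*x^2*y^4 - 7*x^2*y^2*z^2 - y^4*z^2 + 7*x^3*y*z + 2*x*y*z^3 - x^4 + 5*x^2*y^2 - x^2*z^2 + 2*y^2*z^2 - 8*x*y*z + 4*x^2 + y^2 - 2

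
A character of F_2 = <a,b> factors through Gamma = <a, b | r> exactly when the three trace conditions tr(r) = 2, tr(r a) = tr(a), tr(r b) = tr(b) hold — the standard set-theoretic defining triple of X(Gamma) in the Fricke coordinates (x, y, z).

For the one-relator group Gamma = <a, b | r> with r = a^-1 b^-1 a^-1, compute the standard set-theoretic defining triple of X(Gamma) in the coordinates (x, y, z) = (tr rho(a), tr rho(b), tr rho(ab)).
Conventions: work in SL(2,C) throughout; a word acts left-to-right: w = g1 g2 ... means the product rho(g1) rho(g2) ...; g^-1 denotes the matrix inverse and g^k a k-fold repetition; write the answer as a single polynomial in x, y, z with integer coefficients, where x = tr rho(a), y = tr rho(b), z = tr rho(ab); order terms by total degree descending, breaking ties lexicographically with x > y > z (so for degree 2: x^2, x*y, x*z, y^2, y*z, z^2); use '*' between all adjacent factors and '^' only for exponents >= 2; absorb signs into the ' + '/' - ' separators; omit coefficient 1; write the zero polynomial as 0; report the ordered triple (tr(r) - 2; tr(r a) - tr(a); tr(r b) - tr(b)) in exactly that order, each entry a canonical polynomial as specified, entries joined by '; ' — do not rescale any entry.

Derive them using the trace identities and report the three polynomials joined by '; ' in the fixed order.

tr(b^-1) = tr(b) = y
tr(b^-1 a) = tr(a)*tr(b) - tr(a b) = x*y - z
so tr(a^-1 b^-1) = tr(b^-1)*tr(a) - tr(b^-1 a) = z
tr(a^-1 b^-1 a^-1) = tr(a^-1 b^-1)*tr(a) - tr(a^-1 b^-1 a) = x*z - y
tr(a^-1 b a^-1) = tr(a^-1 b)*tr(a) - tr(a^-1 b a) = x^2*y - x*z - y
tr(b^2) = tr(b)*tr(b) - tr(1) = y^2 - 2
reduce: tr(b^2 a) = tr(b)*tr(a b) - tr(a) = y*z - x
reduce: tr(b a^-1 b) = tr(b^2)*tr(a) - tr(b^2 a) = x*y^2 - y*z - x
so tr(b a b a) = tr(b a)*tr(b a) - tr(1)   [split at repeated b] = z^2 - 2
so tr(b a^-1 b a) = tr(b a b)*tr(a) - tr(b a b a) = x*y*z - x^2 - z^2 + 2
so tr(a^-1 b a^-1 b) = tr(b a^-1 b)*tr(a) - tr(b a^-1 b a) = x^2*y^2 - 2*x*y*z + z^2 - 2
reduce: tr(a^-1 b^-1 a^-1 b) = tr(a^-1 b a^-1)*tr(b) - tr(a^-1 b a^-1 b) = x*y*z - y^2 - z^2 + 2
assemble the triple (tr(r) - 2; tr(r a) - x; tr(r b) - y)

x*z - y - 2; -x + z; x*y*z - y^2 - z^2 - y + 2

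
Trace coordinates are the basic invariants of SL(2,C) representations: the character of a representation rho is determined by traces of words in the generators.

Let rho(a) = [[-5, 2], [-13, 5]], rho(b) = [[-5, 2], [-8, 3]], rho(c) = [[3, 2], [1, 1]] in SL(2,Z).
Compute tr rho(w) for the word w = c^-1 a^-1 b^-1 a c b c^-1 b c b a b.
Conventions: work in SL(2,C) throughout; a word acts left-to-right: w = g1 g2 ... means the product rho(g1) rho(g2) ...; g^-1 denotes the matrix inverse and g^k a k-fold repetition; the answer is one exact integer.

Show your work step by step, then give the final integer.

rho(c^-1) = [[1, -2], [-1, 3]]
... * rho(a^-1) = [[5, -2], [13, -5]]  ->  [[-21, 8], [34, -13]]
... * rho(b^-1) = [[3, -2], [8, -5]]  ->  [[1, 2], [-2, -3]]
... * rho(a) = [[-5, 2], [-13, 5]]  ->  [[-31, 12], [49, -19]]
... * rho(c) = [[3, 2], [1, 1]]  ->  [[-81, -50], [128, 79]]
... * rho(b) = [[-5, 2], [-8, 3]]  ->  [[805, -312], [-1272, 493]]
... * rho(c^-1) = [[1, -2], [-1, 3]]  ->  [[1117, -2546], [-1765, 4023]]
... * rho(b) = [[-5, 2], [-8, 3]]  ->  [[14783, -5404], [-23359, 8539]]
... * rho(c) = [[3, 2], [1, 1]]  ->  [[38945, 24162], [-61538, -38179]]
... * rho(b) = [[-5, 2], [-8, 3]]  ->  [[-388021, 150376], [613122, -237613]]
... * rho(a) = [[-5, 2], [-13, 5]]  ->  [[-14783, -24162], [23359, 38179]]
... * rho(b) = [[-5, 2], [-8, 3]]  ->  [[267211, -102052], [-422227, 161255]]
tr = 267211 + 161255 = 428466

428466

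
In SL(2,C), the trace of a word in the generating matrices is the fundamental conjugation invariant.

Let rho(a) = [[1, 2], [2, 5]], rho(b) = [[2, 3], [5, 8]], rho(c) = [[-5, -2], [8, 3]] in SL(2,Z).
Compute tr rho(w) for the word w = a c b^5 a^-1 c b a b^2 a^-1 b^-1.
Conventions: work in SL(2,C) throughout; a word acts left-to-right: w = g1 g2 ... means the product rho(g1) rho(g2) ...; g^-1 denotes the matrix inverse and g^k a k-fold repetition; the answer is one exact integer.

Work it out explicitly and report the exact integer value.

6662989686

rho(a) = [[1, 2], [2, 5]]
... * rho(c) = [[-5, -2], [8, 3]]  ->  [[11, 4], [30, 11]]
... * rho(b) = [[2, 3], [5, 8]]  ->  [[42, 65], [115, 178]]
... * rho(b) = [[2, 3], [5, 8]]  ->  [[409, 646], [1120, 1769]]
... * rho(b) = [[2, 3], [5, 8]]  ->  [[4048, 6395], [11085, 17512]]
... * rho(b) = [[2, 3], [5, 8]]  ->  [[40071, 63304], [109730, 173351]]
... * rho(b) = [[2, 3], [5, 8]]  ->  [[396662, 626645], [1086215, 1715998]]
... * rho(a^-1) = [[5, -2], [-2, 1]]  ->  [[730020, -166679], [1999079, -456432]]
... * rho(c) = [[-5, -2], [8, 3]]  ->  [[-4983532, -1960077], [-13646851, -5367454]]
... * rho(b) = [[2, 3], [5, 8]]  ->  [[-19767449, -30631212], [-54130972, -83880185]]
... * rho(a) = [[1, 2], [2, 5]]  ->  [[-81029873, -192690958], [-221891342, -527662869]]
... * rho(b) = [[2, 3], [5, 8]]  ->  [[-1125514536, -1784617283], [-3082097029, -4886976978]]
... * rho(b) = [[2, 3], [5, 8]]  ->  [[-11174115487, -17653481872], [-30599078948, -48342106911]]
... * rho(a^-1) = [[5, -2], [-2, 1]]  ->  [[-20563613691, 4694749102], [-56311180918, 12856050985]]
... * rho(b^-1) = [[8, -3], [-5, 2]]  ->  [[-187982655038, 71080339277], [-514769702269, 194645644724]]
tr = -187982655038 + 194645644724 = 6662989686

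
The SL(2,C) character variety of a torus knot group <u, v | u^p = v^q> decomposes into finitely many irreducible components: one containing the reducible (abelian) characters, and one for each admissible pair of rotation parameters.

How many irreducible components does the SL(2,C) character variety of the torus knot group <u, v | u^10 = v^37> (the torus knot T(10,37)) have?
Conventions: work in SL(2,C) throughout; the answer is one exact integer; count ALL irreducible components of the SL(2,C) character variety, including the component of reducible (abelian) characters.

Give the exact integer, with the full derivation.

163

Gamma = < u, v | u^10 = v^37 > (torus knot T(10,37)); the central element u^10 = v^37 acts as +I or -I in any irreducible SL(2,C) representation.
This locks tr(u) to 2*cos(pi*alpha/10), alpha in 1..9, and tr(v) to 2*cos(pi*beta/37), beta in 1..36, on each component of irreducible characters.
u^10 = (-1)^alpha I and v^37 = (-1)^beta I must agree, so alpha and beta have equal parity.
Enumerate parity-matched pairs: 5*18 odd-odd plus 4*18 even-even gives 162.
That is 162 components of irreducible characters, and with the reducible (abelian) component the total is 163.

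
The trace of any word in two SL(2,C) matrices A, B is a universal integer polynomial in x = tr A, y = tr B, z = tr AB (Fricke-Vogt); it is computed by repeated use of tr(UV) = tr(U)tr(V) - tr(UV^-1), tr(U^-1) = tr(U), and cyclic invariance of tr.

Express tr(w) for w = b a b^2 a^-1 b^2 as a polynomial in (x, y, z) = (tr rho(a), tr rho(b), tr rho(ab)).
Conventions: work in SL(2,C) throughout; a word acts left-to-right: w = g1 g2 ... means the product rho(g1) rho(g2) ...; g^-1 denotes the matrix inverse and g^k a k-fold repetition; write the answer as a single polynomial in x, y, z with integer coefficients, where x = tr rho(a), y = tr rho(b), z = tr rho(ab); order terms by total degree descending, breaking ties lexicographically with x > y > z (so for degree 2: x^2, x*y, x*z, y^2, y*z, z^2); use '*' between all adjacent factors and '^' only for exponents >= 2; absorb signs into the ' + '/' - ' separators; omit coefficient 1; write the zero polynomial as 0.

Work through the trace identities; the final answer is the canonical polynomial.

trace(b a b) = trace(b)*trace(a b) - trace(a) = y*z - x
trace(a b^3) = trace(b)*trace(b a b) - trace(b a) = y^2*z - x*y - z
trace(a b^4) = trace(b)*trace(a b^3) - trace(a b^2) = y^3*z - x*y^2 - 2*y*z + x
trace(b^3 a b^2) = trace(b)*trace(a b^4) - trace(a b^3) = y^4*z - x*y^3 - 3*y^2*z + 2*x*y + z
trace(a b a b) = trace(b a)*trace(b a) - trace(1) = z^2 - 2
trace(a b a) = trace(a)*trace(b a) - trace(b) = x*z - y
trace(a b^2 a b) = trace(b)*trace(a b a b) - trace(a b a) = y*z^2 - x*z - y
trace(a^2) = trace(a)*trace(a) - trace(1) = x^2 - 2
trace(a b^2 a) = trace(b)*trace(a^2 b) - trace(a^2) = x*y*z - x^2 - y^2 + 2
trace(a b^2 a b^2) = trace(b)*trace(a b^2 a b) - trace(a b^2 a) = y^2*z^2 - 2*x*y*z + x^2 - 2
trace(b^3 a b^2 a) = trace(b)*trace(a b^2 a b^2) - trace(a b^2 a b) = y^3*z^2 - 2*x*y^2*z + x^2*y - y*z^2 + x*z - y
trace(b a b^2 a^-1 b^2) = trace(b^3 a b^2)*trace(a) - trace(b^3 a b^2 a) = x*y^4*z - x^2*y^3 - y^3*z^2 - x*y^2*z + x^2*y + y*z^2 + y

x*y^4*z - x^2*y^3 - y^3*z^2 - x*y^2*z + x^2*y + y*z^2 + y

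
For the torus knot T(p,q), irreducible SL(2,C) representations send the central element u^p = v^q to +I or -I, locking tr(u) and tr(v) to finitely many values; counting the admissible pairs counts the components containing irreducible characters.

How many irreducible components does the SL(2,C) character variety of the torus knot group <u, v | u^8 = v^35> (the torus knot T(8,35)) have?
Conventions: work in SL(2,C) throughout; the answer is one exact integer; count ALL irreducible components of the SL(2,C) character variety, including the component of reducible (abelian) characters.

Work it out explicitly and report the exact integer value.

Gamma = < u, v | u^8 = v^35 > (torus knot T(8,35)); the central element u^8 = v^35 acts as +I or -I in any irreducible SL(2,C) representation.
On an irreducible component, tr(u) is locked at 2*cos(pi*alpha/8) for some alpha in 1..7, and tr(v) at 2*cos(pi*beta/35) for some beta in 1..34.
u^8 = (-1)^alpha I and v^35 = (-1)^beta I must agree, so alpha and beta have equal parity.
Counting: 4 odd alphas x 17 odd betas + 3 even alphas x 17 even betas = 68 + 51 = 119.
Total: 119 irreducible-character components + 1 reducible (abelian) component = 120.

120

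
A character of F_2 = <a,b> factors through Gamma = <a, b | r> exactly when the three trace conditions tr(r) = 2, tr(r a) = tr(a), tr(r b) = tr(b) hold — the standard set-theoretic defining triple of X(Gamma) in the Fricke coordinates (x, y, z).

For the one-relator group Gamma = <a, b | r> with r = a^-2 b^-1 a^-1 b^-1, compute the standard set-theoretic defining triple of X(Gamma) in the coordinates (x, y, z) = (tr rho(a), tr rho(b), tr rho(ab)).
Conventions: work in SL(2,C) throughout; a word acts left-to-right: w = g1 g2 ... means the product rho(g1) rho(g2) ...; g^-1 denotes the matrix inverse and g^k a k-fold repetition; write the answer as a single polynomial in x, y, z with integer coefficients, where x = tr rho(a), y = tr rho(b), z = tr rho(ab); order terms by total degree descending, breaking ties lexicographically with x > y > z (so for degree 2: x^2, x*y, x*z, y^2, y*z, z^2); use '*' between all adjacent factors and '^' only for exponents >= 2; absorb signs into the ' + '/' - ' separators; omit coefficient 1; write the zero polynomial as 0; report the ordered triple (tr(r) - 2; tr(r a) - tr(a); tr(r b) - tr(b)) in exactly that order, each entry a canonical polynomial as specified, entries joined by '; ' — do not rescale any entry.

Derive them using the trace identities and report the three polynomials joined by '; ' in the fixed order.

x*z^2 - y*z - x - 2; z^2 - x - 2; x^2*z - x*y - y - z

trace(b^-1) = trace(b) = y
so trace(b^-1 a) = trace(a) trace(b) - trace(a b)  (eliminate b^-1) = x*y - z
trace(a^-1 b^-1) = trace(b^-1) trace(a) - trace(b^-1 a)  (eliminate a^-1) = z
trace(a^-1 b^-2) = trace(a^-1 b^-1) trace(b) - trace(a^-1)  (eliminate b^-1) = y*z - x
reduce: trace(b^-2) = trace(b^-1) trace(b) - trace(1)  (eliminate b^-1) = y^2 - 2
reduce: trace(b^-1 a^-2 b^-1) = trace(a^-1 b^-2) trace(a) - trace(a^-1 b^-2 a)  (eliminate a^-1) = x*y*z - x^2 - y^2 + 2
trace(b^-1 a b^-1) = trace(a b^-1) trace(b) - trace(a)  (eliminate b^-1) = x*y^2 - y*z - x
trace(a^2) = trace(a) trace(a) - trace(1)  (reduce the a square) = x^2 - 2
trace(a^2 b) = trace(a) trace(b a) - trace(b)  (reduce the a square) = x*z - y
trace(a b^-1 a) = trace(a^2) trace(b) - trace(a^2 b)  (eliminate b^-1) = x^2*y - x*z - y
trace(a b a b) = trace(a b) trace(a b) - trace(1)  (split on a) = z^2 - 2
trace(a b^-1 a b) = trace(a b a) trace(b) - trace(a b a b)  (eliminate b^-1) = x*y*z - y^2 - z^2 + 2
reduce: trace(b^-1 a b^-1 a) = trace(a b^-1 a) trace(b) - trace(a b^-1 a b)  (eliminate b^-1) = x^2*y^2 - 2*x*y*z + z^2 - 2
reduce: trace(b^-1 a b^-1 a^-1) = trace(b^-1 a b^-1) trace(a) - trace(b^-1 a b^-1 a)  (eliminate a^-1) = x*y*z - x^2 - z^2 + 2
trace(b^-1 a^-2 b^-1 a) = trace(b^-1 a b^-1 a^-1) trace(a) - trace(b^-1 a b^-1)  (eliminate a^-1) = x^2*y*z - x^3 - x*y^2 - x*z^2 + y*z + 3*x
so trace(a^-2 b^-1 a^-1 b^-1) = trace(b^-1 a^-2 b^-1) trace(a) - trace(b^-1 a^-2 b^-1 a)  (eliminate a^-1) = x*z^2 - y*z - x
trace(a^-2 b^-1 a^-1) = trace(a^-1 b^-1 a^-1) trace(a) - trace(a^-1 b^-1)  (eliminate a^-1) = x^2*z - x*y - z
assemble the triple (trace(r) - 2; trace(r a) - x; trace(r b) - y)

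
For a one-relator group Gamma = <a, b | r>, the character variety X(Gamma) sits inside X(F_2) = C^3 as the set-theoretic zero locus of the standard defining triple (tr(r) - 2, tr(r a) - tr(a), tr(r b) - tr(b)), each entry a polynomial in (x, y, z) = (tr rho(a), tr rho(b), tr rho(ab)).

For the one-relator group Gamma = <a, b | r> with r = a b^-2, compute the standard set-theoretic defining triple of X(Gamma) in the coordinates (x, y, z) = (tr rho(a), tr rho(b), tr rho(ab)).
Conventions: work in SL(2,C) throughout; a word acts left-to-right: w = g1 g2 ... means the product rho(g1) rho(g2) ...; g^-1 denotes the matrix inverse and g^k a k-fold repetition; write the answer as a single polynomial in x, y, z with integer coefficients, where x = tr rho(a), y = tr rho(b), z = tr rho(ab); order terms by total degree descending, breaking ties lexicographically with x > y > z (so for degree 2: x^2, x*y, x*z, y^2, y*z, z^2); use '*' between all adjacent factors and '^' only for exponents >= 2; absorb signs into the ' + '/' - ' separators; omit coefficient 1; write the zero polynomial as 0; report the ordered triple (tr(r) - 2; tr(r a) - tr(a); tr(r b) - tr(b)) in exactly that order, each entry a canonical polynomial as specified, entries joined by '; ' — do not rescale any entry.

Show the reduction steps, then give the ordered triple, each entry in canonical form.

reduce: tr(b^-1 a) = tr(a) tr(b) - tr(a b) = x*y - z
tr(a b^-2) = tr(b^-1 a) tr(b) - tr(b^-1 a b) = x*y^2 - y*z - x
tr(a^2) = tr(a) tr(a) - tr(1)   [square of a] = x^2 - 2
reduce: tr(a^2 b) = tr(a) tr(b a) - tr(b)   [square of a] = x*z - y
tr(a^2 b^-1) = tr(a^2) tr(b) - tr(a^2 b)   [inverse elimination on b] = x^2*y - x*z - y
tr(a b^-2 a) = tr(a^2 b^-1) tr(b) - tr(a^2)   [inverse elimination on b] = x^2*y^2 - x*y*z - x^2 - y^2 + 2
assemble the triple (tr(r) - 2; tr(r a) - x; tr(r b) - y)

x*y^2 - y*z - x - 2; x^2*y^2 - x*y*z - x^2 - y^2 - x + 2; x*y - y - z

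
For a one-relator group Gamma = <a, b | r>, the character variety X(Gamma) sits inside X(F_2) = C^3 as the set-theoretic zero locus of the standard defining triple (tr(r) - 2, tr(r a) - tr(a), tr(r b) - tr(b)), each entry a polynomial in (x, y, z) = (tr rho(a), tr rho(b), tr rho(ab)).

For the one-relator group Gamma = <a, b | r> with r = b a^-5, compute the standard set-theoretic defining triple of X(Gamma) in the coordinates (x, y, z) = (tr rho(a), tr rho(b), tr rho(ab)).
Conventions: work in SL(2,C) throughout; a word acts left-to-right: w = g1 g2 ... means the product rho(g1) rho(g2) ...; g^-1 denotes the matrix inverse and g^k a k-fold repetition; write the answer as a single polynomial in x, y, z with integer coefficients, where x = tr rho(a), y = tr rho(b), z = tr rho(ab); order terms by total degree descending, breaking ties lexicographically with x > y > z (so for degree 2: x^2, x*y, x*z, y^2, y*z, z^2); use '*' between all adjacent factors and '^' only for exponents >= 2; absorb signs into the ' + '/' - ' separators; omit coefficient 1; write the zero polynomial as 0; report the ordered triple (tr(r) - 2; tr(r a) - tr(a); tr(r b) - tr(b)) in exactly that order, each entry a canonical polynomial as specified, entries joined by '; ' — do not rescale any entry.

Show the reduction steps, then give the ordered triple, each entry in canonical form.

trace(a^-1 b) = trace(b)*trace(a) - trace(b a)   [inverse elimination on a] = x*y - z
trace(a^-1 b a^-1) = trace(a^-1 b)*trace(a) - trace(a^-1 b a)   [inverse elimination on a] = x^2*y - x*z - y
trace(a^-1 b a^-2) = trace(a^-1 b a^-1)*trace(a) - trace(a^-1 b)   [inverse elimination on a] = x^3*y - x^2*z - 2*x*y + z
trace(a^-3 b a^-1) = trace(a^-1 b a^-2)*trace(a) - trace(a^-1 b a^-1)   [inverse elimination on a] = x^4*y - x^3*z - 3*x^2*y + 2*x*z + y
trace(b a^-5) = trace(a^-3 b a^-1)*trace(a) - trace(a^-3 b)   [inverse elimination on a] = x^5*y - x^4*z - 4*x^3*y + 3*x^2*z + 3*x*y - z
trace(b^2) = trace(b)*trace(b) - trace(1)  (reduce the b square) = y^2 - 2
trace(b^2 a) = trace(b)*trace(a b) - trace(a)  (reduce the b square) = y*z - x
trace(a^-1 b^2) = trace(b^2)*trace(a) - trace(b^2 a)  (eliminate a^-1) = x*y^2 - y*z - x
trace(a^-1 b^2 a^-1) = trace(a^-1 b^2)*trace(a) - trace(a^-1 b^2 a)  (eliminate a^-1) = x^2*y^2 - x*y*z - x^2 - y^2 + 2
trace(a^-1 b^2 a^-2) = trace(a^-1 b^2 a^-1)*trace(a) - trace(a^-1 b^2)  (eliminate a^-1) = x^3*y^2 - x^2*y*z - x^3 - 2*x*y^2 + y*z + 3*x
trace(a^-2 b^2 a^-2) = trace(a^-1 b^2 a^-2)*trace(a) - trace(a^-1 b^2 a^-1)  (eliminate a^-1) = x^4*y^2 - x^3*y*z - x^4 - 3*x^2*y^2 + 2*x*y*z + 4*x^2 + y^2 - 2
trace(b a^-5 b) = trace(a^-2 b^2 a^-2)*trace(a) - trace(a^-2 b^2 a^-1)  (eliminate a^-1) = x^5*y^2 - x^4*y*z - x^5 - 4*x^3*y^2 + 3*x^2*y*z + 5*x^3 + 3*x*y^2 - y*z - 5*x
assemble the triple (trace(r) - 2; trace(r a) - x; trace(r b) - y)

x^5*y - x^4*z - 4*x^3*y + 3*x^2*z + 3*x*y - z - 2; x^4*y - x^3*z - 3*x^2*y + 2*x*z - x + y; x^5*y^2 - x^4*y*z - x^5 - 4*x^3*y^2 + 3*x^2*y*z + 5*x^3 + 3*x*y^2 - y*z - 5*x - y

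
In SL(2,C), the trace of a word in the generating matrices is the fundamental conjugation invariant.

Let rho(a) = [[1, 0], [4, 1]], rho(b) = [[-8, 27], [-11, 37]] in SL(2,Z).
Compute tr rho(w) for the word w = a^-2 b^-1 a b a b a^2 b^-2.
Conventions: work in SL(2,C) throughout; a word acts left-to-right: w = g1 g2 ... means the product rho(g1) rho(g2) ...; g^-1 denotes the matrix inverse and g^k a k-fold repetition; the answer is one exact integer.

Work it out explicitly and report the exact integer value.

rho(a^-1) = [[1, 0], [-4, 1]]
... * rho(a^-1) = [[1, 0], [-4, 1]]  ->  [[1, 0], [-8, 1]]
... * rho(b^-1) = [[37, -27], [11, -8]]  ->  [[37, -27], [-285, 208]]
... * rho(a) = [[1, 0], [4, 1]]  ->  [[-71, -27], [547, 208]]
... * rho(b) = [[-8, 27], [-11, 37]]  ->  [[865, -2916], [-6664, 22465]]
... * rho(a) = [[1, 0], [4, 1]]  ->  [[-10799, -2916], [83196, 22465]]
... * rho(b) = [[-8, 27], [-11, 37]]  ->  [[118468, -399465], [-912683, 3077497]]
... * rho(a) = [[1, 0], [4, 1]]  ->  [[-1479392, -399465], [11397305, 3077497]]
... * rho(a) = [[1, 0], [4, 1]]  ->  [[-3077252, -399465], [23707293, 3077497]]
... * rho(b^-1) = [[37, -27], [11, -8]]  ->  [[-118252439, 86281524], [911022308, -664716887]]
... * rho(b^-1) = [[37, -27], [11, -8]]  ->  [[-3426243479, 2502563661], [26395939639, -19279867220]]
tr = -3426243479 + -19279867220 = -22706110699

-22706110699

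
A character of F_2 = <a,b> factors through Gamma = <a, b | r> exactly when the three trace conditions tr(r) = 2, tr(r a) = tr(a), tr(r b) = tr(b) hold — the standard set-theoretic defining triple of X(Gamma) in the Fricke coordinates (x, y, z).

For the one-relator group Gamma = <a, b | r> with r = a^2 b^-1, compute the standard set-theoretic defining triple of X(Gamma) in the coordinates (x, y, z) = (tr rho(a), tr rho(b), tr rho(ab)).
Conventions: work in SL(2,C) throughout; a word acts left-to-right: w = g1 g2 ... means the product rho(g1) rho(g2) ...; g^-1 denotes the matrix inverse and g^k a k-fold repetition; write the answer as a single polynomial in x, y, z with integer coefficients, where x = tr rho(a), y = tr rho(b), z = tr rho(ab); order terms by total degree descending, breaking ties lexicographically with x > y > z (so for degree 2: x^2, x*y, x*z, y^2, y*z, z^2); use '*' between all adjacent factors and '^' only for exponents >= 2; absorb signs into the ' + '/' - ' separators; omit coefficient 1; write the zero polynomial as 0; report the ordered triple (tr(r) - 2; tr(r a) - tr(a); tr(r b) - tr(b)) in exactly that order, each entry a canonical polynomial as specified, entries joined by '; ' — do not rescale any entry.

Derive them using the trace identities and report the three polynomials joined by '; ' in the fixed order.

trace(a^2) = trace(a)*trace(a) - trace(1) = x^2 - 2
and trace(a^2 b) = trace(a)*trace(b a) - trace(b) = x*z - y
trace(a^2 b^-1) = trace(a^2)*trace(b) - trace(a^2 b) = x^2*y - x*z - y
next, trace(a^3) = trace(a)*trace(a^2) - trace(a) = x^3 - 3*x
next, trace(a^3 b) = trace(a)*trace(b a^2) - trace(b a) = x^2*z - x*y - z
and trace(a^2 b^-1 a) = trace(a^3)*trace(b) - trace(a^3 b) = x^3*y - x^2*z - 2*x*y + z
assemble the triple (trace(r) - 2; trace(r a) - x; trace(r b) - y)

x^2*y - x*z - y - 2; x^3*y - x^2*z - 2*x*y - x + z; x^2 - y - 2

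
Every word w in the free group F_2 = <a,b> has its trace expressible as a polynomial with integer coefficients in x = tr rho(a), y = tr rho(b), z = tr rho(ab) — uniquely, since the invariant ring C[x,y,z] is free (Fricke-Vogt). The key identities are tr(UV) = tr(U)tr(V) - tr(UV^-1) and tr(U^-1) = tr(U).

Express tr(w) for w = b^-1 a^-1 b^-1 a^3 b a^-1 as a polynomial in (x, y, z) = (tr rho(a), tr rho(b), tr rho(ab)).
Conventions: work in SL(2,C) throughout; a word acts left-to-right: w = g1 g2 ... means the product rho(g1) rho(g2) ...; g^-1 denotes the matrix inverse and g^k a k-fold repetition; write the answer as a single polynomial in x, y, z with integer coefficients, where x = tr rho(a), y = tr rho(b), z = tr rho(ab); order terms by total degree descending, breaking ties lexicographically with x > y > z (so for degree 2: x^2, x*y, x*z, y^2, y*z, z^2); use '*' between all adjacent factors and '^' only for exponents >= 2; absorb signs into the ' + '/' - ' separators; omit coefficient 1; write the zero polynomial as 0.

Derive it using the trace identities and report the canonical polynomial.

reduce: tr(a^2) = tr(a) * tr(a) - tr(1) = x^2 - 2
reduce: tr(a b a) = tr(a) * tr(b a) - tr(b) = x*z - y
so tr(a^2 b a) = tr(a) * tr(a b a) - tr(a b) = x^2*z - x*y - z
so tr(b a b a) = tr(b a) * tr(b a) - tr(1)   [split at repeated b] = z^2 - 2
tr(b a b) = tr(b) * tr(a b) - tr(a) = y*z - x
so tr(a^2 b a b) = tr(a) * tr(b a b a) - tr(b a b) = x*z^2 - y*z - x
so tr(b^-1 a^2 b a) = tr(a^2 b a) * tr(b) - tr(a^2 b a b) = x^2*y*z - x*y^2 - x*z^2 + x
tr(a^2 b a^-1 b^-1) = tr(b^-1 a^2 b) * tr(a) - tr(b^-1 a^2 b a) = -x^2*y*z + x^3 + x*y^2 + x*z^2 - 3*x
tr(b^2) = tr(b) * tr(b) - tr(1) = y^2 - 2
tr(b^2 a^2) = tr(a) * tr(b^2 a) - tr(b^2) = x*y*z - x^2 - y^2 + 2
tr(b a^3 b) = tr(a) * tr(b^2 a^2) - tr(b^2 a) = x^2*y*z - x^3 - x*y^2 - y*z + 3*x
tr(b a^3 b a) = tr(a) * tr(a b a b a) - tr(a b a b) = x^2*z^2 - x*y*z - x^2 - z^2 + 2
reduce: tr(a^-1 b a^3 b) = tr(b a^3 b) * tr(a) - tr(b a^3 b a) = x^3*y*z - x^4 - x^2*y^2 - x^2*z^2 + 4*x^2 + z^2 - 2
so tr(a^-1 b a^3 b a^-1) = tr(a^-1 b a^3 b) * tr(a) - tr(a^-1 b a^3 b a) = x^4*y*z - x^5 - x^3*y^2 - x^3*z^2 - x^2*y*z + 5*x^3 + x*y^2 + x*z^2 + y*z - 5*x
so tr(b^3 a^2) = tr(b) * tr(a^2 b^2) - tr(a^2 b) = x*y^2*z - x^2*y - y^3 - x*z + 3*y
so tr(b^3 a) = tr(b) * tr(a b^2) - tr(a b) = y^2*z - x*y - z
tr(b^2 a^3 b) = tr(a) * tr(b^3 a^2) - tr(b^3 a) = x^2*y^2*z - x^3*y - x*y^3 - x^2*z - y^2*z + 4*x*y + z
tr(a b a b^2 a) = tr(b) * tr(a^2 b a b) - tr(a^2 b a) = x*y*z^2 - x^2*z - y^2*z + z
reduce: tr(a b a b^2) = tr(b) * tr(a b a b) - tr(a b a) = y*z^2 - x*z - y
reduce: tr(b^2 a^3 b a) = tr(a) * tr(a b a b^2 a) - tr(a b a b^2) = x^2*y*z^2 - x^3*z - x*y^2*z - y*z^2 + 2*x*z + y
reduce: tr(b a^3 b a^-1 b) = tr(b^2 a^3 b) * tr(a) - tr(b^2 a^3 b a) = x^3*y^2*z - x^4*y - x^2*y^3 - x^2*y*z^2 + 4*x^2*y + y*z^2 - x*z - y
tr(a b^2 a b a) = tr(b) * tr(a b a^2 b) - tr(a b a^2) = x*y*z^2 - x^2*z - y^2*z + z
tr(b a b a^3 b) = tr(a) * tr(a b^2 a b a) - tr(a b^2 a b) = x^2*y*z^2 - x^3*z - x*y^2*z - y*z^2 + 2*x*z + y
tr(b a b a b a) = tr(a b a b) * tr(a b) - tr(b a)   [split at repeated a] = z^3 - 3*z
tr(a b a b a b a) = tr(a) * tr(b a b a b a) - tr(b a b a b) = x*z^3 - y*z^2 - 2*x*z + y
tr(b a b a^3 b a) = tr(a) * tr(a b a b a b a) - tr(a b a b a b) = x^2*z^3 - x*y*z^2 - 2*x^2*z - z^3 + x*y + 3*z
so tr(b a^3 b a^-1 b a) = tr(b a b a^3 b) * tr(a) - tr(b a b a^3 b a) = x^3*y*z^2 - x^4*z - x^2*y^2*z - x^2*z^3 + 4*x^2*z + z^3 - 3*z
tr(a^-1 b a^3 b a^-1 b) = tr(b a^3 b a^-1 b) * tr(a) - tr(b a^3 b a^-1 b a) = x^4*y^2*z - x^5*y - x^3*y^3 - 2*x^3*y*z^2 + x^4*z + x^2*y^2*z + x^2*z^3 + 4*x^3*y + x*y*z^2 - 5*x^2*z - z^3 - x*y + 3*z
tr(a^3 b a^-1 b^-1 a^-1 b) = tr(a^-1 b a^3 b a^-1) * tr(b) - tr(a^-1 b a^3 b a^-1 b) = x^3*y*z^2 - x^4*z - 2*x^2*y^2*z - x^2*z^3 + x^3*y + x*y^3 + 5*x^2*z + y^2*z + z^3 - 4*x*y - 3*z
tr(b^-1 a^-1 b^-1 a^3 b a^-1) = tr(a^3 b a^-1 b^-1 a^-1) * tr(b) - tr(a^3 b a^-1 b^-1 a^-1 b) = -x^3*y*z^2 + x^4*z + x^2*y^2*z + x^2*z^3 + x*y*z^2 - 5*x^2*z - y^2*z - z^3 + x*y + 3*z

-x^3*y*z^2 + x^4*z + x^2*y^2*z + x^2*z^3 + x*y*z^2 - 5*x^2*z - y^2*z - z^3 + x*y + 3*z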